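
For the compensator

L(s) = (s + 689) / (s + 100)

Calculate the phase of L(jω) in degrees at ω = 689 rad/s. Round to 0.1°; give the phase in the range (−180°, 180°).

-36.7°

Substitute s = j689:
Numerator: (j689) + 689 = 689 + j689
Denominator: (j689) + 100 = 100 + j689
|N| = √(689² + 689²) ≈ 974.39, ∠N ≈ 45.00°
|D| = √(100² + 689²) ≈ 696.22, ∠D ≈ 81.74°
∠L = 45.00° − 81.74° = -36.74°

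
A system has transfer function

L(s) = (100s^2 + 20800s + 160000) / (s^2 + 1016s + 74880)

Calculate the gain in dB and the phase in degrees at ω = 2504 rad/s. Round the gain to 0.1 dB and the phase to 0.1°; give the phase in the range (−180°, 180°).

Substitute s = j2504:
Numerator: 100(j2504)^2 + 20800(j2504) + 160000 = -626841600 + j52083200
Denominator: (j2504)^2 + 1016(j2504) + 74880 = -6195136 + j2544064
|N| = √(626841600² + 52083200²) ≈ 6.29e+08, ∠N ≈ 175.25°
|D| = √(6195136² + 2544064²) ≈ 6.6972e+06, ∠D ≈ 157.67°
|L| = 6.29e+08 / 6.6972e+06 ≈ 93.92
Gain = 20 log₁₀(93.92) ≈ 39.46 dB
∠L = 175.25° − 157.67° = 17.58°

39.5 dB, 17.6°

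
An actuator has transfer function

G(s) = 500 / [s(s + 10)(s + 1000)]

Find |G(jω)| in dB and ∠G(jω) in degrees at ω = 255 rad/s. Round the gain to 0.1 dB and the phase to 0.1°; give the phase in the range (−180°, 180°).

-102.6 dB, 167.9°

At s = jω = j255:
pole (s+10): 10 + j255 → |·| = √(10²+255²) = √65125 ≈ 255.2, ∠ = arctan(255/10) ≈ 87.75°
pole (s+1000): 1000 + j255 → |·| = √(1000²+255²) = √1065025 ≈ 1032, ∠ = arctan(255/1000) ≈ 14.31°
pole at origin: |s| = 255, ∠ = 90.00° (in denominator)
|G| = 500 / 6.7158e+07 ≈ 7.4451e-06
Gain = 20 log₁₀(7.4451e-06) ≈ -102.56 dB
∠G = 0.00° − 192.06° = -192.06° ≡ 167.94° (principal value)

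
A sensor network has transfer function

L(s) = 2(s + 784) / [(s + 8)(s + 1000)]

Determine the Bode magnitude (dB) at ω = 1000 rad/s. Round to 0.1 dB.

At s = jω = j1000:
zero (s+784): 784 + j1000 → |·| = √(784²+1000²) = √1614656 ≈ 1270.7, ∠ = arctan(1000/784) ≈ 51.90°
pole (s+8): 8 + j1000 → |·| = √(8²+1000²) = √1000064 ≈ 1000, ∠ = arctan(1000/8) ≈ 89.54°
pole (s+1000): 1000 + j1000 → |·| = √(1000²+1000²) = √2000000 ≈ 1414.2, ∠ = arctan(1000/1000) ≈ 45.00°
|L| = 2 · 1270.7 / 1.4142e+06 ≈ 0.0017971
Gain = 20 log₁₀(0.0017971) ≈ -54.91 dB

-54.9 dB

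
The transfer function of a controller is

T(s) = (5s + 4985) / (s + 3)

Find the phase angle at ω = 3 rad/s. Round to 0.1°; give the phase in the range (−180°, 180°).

Substitute s = j3:
Numerator: 5(j3) + 4985 = 4985 + j15
Denominator: (j3) + 3 = 3 + j3
|N| = √(4985² + 15²) ≈ 4985, ∠N ≈ 0.17°
|D| = √(3² + 3²) ≈ 4.2426, ∠D ≈ 45.00°
∠T = 0.17° − 45.00° = -44.83°

-44.8°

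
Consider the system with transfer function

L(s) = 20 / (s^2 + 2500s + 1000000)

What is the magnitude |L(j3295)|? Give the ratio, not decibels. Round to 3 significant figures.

1.56e-06

Substitute s = j3295:
Numerator: 20 = 20 + j0
Denominator: (j3295)^2 + 2500(j3295) + 1000000 = -9857025 + j8237500
|N| = √(20² + 0²) ≈ 20, ∠N ≈ 0.00°
|D| = √(9857025² + 8237500²) ≈ 1.2846e+07, ∠D ≈ 140.11°
|L| = 20 / 1.2846e+07 ≈ 1.5569e-06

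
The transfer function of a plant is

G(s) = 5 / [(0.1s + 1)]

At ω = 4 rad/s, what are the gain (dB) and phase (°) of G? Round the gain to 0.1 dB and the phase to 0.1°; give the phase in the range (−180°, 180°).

13.3 dB, -21.8°

At ω = 4 rad/s:
pole (1 + j4·0.1) = 1 + j0.4 → |·| ≈ 1.077, ∠ ≈ 21.80°
|G| = 5 · 1 / (1.077) ≈ 4.6425
Gain = 20 log₁₀(4.6425) ≈ 13.34 dB
∠G = (0°) − (21.80°) = -21.80°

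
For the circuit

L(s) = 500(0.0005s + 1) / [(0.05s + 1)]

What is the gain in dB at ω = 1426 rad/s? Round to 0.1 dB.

At ω = 1426 rad/s:
zero (1 + j1426·0.0005) = 1 + j0.713 → |·| ≈ 1.2282, ∠ ≈ 35.49°
pole (1 + j1426·0.05) = 1 + j71.3 → |·| ≈ 71.307, ∠ ≈ 89.20°
|L| = 500 · 1.2282 / (71.307) ≈ 8.6121
Gain = 20 log₁₀(8.6121) ≈ 18.70 dB

18.7 dB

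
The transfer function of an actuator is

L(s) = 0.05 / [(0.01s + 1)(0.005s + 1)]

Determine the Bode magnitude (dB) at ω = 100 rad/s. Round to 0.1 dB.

-30.0 dB

At ω = 100 rad/s:
pole (1 + j100·0.01) = 1 + j1 → |·| ≈ 1.4142, ∠ ≈ 45.00°
pole (1 + j100·0.005) = 1 + j0.5 → |·| ≈ 1.118, ∠ ≈ 26.57°
|L| = 0.05 · 1 / (1.4142 · 1.118) ≈ 0.031624
Gain = 20 log₁₀(0.031624) ≈ -30.00 dB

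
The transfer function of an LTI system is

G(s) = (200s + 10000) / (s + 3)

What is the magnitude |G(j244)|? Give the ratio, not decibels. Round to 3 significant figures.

204

Substitute s = j244:
Numerator: 200(j244) + 10000 = 10000 + j48800
Denominator: (j244) + 3 = 3 + j244
|N| = √(10000² + 48800²) ≈ 49814, ∠N ≈ 78.42°
|D| = √(3² + 244²) ≈ 244.02, ∠D ≈ 89.30°
|G| = 49814 / 244.02 ≈ 204.14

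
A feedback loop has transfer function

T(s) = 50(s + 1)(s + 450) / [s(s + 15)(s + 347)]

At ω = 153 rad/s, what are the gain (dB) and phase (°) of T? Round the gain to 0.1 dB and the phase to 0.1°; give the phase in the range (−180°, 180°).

-7.8 dB, -89.8°

At s = jω = j153:
zero (s+1): 1 + j153 → |·| = √(1²+153²) = √23410 ≈ 153, ∠ = arctan(153/1) ≈ 89.63°
zero (s+450): 450 + j153 → |·| = √(450²+153²) = √225909 ≈ 475.3, ∠ = arctan(153/450) ≈ 18.78°
pole (s+15): 15 + j153 → |·| = √(15²+153²) = √23634 ≈ 153.73, ∠ = arctan(153/15) ≈ 84.40°
pole (s+347): 347 + j153 → |·| = √(347²+153²) = √143818 ≈ 379.23, ∠ = arctan(153/347) ≈ 23.79°
pole at origin: |s| = 153, ∠ = 90.00° (in denominator)
|T| = 50 · 72721 / 8.9198e+06 ≈ 0.40764
Gain = 20 log₁₀(0.40764) ≈ -7.79 dB
∠T = 108.41° − 198.19° = -89.78°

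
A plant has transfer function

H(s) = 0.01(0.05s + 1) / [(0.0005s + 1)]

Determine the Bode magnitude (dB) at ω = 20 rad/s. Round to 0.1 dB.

-37.0 dB

At ω = 20 rad/s:
zero (1 + j20·0.05) = 1 + j1 → |·| ≈ 1.4142, ∠ ≈ 45.00°
pole (1 + j20·0.0005) = 1 + j0.01 → |·| ≈ 1, ∠ ≈ 0.57°
|H| = 0.01 · 1.4142 / (1) ≈ 0.014142
Gain = 20 log₁₀(0.014142) ≈ -36.99 dB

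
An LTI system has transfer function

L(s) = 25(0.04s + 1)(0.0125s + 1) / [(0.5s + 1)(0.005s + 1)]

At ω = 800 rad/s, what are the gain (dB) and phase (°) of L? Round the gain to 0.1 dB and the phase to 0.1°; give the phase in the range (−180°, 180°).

13.8 dB, 6.7°

At ω = 800 rad/s:
zero (1 + j800·0.04) = 1 + j32 → |·| ≈ 32.016, ∠ ≈ 88.21°
zero (1 + j800·0.0125) = 1 + j10 → |·| ≈ 10.05, ∠ ≈ 84.29°
pole (1 + j800·0.5) = 1 + j400 → |·| ≈ 400, ∠ ≈ 89.86°
pole (1 + j800·0.005) = 1 + j4 → |·| ≈ 4.1231, ∠ ≈ 75.96°
|L| = 25 · 32.016 · 10.05 / (400 · 4.1231) ≈ 4.8774
Gain = 20 log₁₀(4.8774) ≈ 13.76 dB
∠L = (88.21° + 84.29°) − (89.86° + 75.96°) = 6.68°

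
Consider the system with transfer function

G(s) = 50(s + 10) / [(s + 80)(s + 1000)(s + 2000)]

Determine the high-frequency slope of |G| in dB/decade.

-40 dB/decade

Each pole contributes −20 dB/decade at high frequency; each zero contributes +20 dB/decade.
Net: 1 zero(s) − 3 pole(s) → -40 dB/decade.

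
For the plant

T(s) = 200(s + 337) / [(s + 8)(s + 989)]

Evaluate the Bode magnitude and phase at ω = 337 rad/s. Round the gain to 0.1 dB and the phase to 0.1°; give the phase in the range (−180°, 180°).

-11.4 dB, -62.5°

At s = jω = j337:
zero (s+337): 337 + j337 → |·| = √(337²+337²) = √227138 ≈ 476.59, ∠ = arctan(337/337) ≈ 45.00°
pole (s+8): 8 + j337 → |·| = √(8²+337²) = √113633 ≈ 337.09, ∠ = arctan(337/8) ≈ 88.64°
pole (s+989): 989 + j337 → |·| = √(989²+337²) = √1091690 ≈ 1044.8, ∠ = arctan(337/989) ≈ 18.82°
|T| = 200 · 476.59 / 3.5219e+05 ≈ 0.27064
Gain = 20 log₁₀(0.27064) ≈ -11.35 dB
∠T = 45.00° − 107.46° = -62.46°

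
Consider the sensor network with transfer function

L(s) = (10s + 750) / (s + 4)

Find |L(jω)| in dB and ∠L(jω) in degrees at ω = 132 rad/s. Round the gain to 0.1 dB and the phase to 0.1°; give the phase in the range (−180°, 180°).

21.2 dB, -27.9°

Substitute s = j132:
Numerator: 10(j132) + 750 = 750 + j1320
Denominator: (j132) + 4 = 4 + j132
|N| = √(750² + 1320²) ≈ 1518.2, ∠N ≈ 60.40°
|D| = √(4² + 132²) ≈ 132.06, ∠D ≈ 88.26°
|L| = 1518.2 / 132.06 ≈ 11.496
Gain = 20 log₁₀(11.496) ≈ 21.21 dB
∠L = 60.40° − 88.26° = -27.86°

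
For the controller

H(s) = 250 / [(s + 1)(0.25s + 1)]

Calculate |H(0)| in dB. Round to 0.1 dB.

H(0) = 250 · 1 / 1 = 250
20 log₁₀(250) ≈ 47.96 dB

48.0 dB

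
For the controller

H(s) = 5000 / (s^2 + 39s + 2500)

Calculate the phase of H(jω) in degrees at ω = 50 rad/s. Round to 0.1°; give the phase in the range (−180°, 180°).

-90.0°

At s = jω = j50:
quadratic: (j50)² + 39·j50 + 2500 = 0 + j1950 → |·| ≈ 1950, ∠ ≈ 90.00°
∠H = 0.00° − 90.00° = -90.00°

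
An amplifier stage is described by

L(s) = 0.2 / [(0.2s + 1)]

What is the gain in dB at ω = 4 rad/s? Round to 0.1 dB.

At ω = 4 rad/s:
pole (1 + j4·0.2) = 1 + j0.8 → |·| ≈ 1.2806, ∠ ≈ 38.66°
|L| = 0.2 · 1 / (1.2806) ≈ 0.15618
Gain = 20 log₁₀(0.15618) ≈ -16.13 dB

-16.1 dB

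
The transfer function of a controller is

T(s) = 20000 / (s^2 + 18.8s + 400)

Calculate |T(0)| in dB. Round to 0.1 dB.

34.0 dB

T(0) = 20000 / 400 = 50
20 log₁₀(50) ≈ 33.98 dB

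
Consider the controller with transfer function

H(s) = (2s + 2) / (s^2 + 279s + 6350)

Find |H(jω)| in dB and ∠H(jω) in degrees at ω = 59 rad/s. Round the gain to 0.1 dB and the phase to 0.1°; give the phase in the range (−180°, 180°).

Substitute s = j59:
Numerator: 2(j59) + 2 = 2 + j118
Denominator: (j59)^2 + 279(j59) + 6350 = 2869 + j16461
|N| = √(2² + 118²) ≈ 118.02, ∠N ≈ 89.03°
|D| = √(2869² + 16461²) ≈ 16709, ∠D ≈ 80.11°
|H| = 118.02 / 16709 ≈ 0.0070633
Gain = 20 log₁₀(0.0070633) ≈ -43.02 dB
∠H = 89.03° − 80.11° = 8.92°

-43.0 dB, 8.9°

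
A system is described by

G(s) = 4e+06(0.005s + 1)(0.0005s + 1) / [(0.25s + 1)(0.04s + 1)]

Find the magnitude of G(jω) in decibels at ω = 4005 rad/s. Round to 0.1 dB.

At ω = 4005 rad/s:
zero (1 + j4005·0.005) = 1 + j20.025 → |·| ≈ 20.05, ∠ ≈ 87.14°
zero (1 + j4005·0.0005) = 1 + j2.0025 → |·| ≈ 2.2383, ∠ ≈ 63.46°
pole (1 + j4005·0.25) = 1 + j1001.25 → |·| ≈ 1001.3, ∠ ≈ 89.94°
pole (1 + j4005·0.04) = 1 + j160.2 → |·| ≈ 160.2, ∠ ≈ 89.64°
|G| = 4e+06 · 20.05 · 2.2383 / (1001.3 · 160.2) ≈ 1119.1
Gain = 20 log₁₀(1119.1) ≈ 60.98 dB

61.0 dB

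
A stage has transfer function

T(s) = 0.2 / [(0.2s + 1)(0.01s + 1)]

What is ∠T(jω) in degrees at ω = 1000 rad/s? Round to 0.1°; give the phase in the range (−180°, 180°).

At ω = 1000 rad/s:
pole (1 + j1000·0.2) = 1 + j200 → |·| ≈ 200, ∠ ≈ 89.71°
pole (1 + j1000·0.01) = 1 + j10 → |·| ≈ 10.05, ∠ ≈ 84.29°
∠T = (0°) − (89.71° + 84.29°) = -174.00°

-174.0°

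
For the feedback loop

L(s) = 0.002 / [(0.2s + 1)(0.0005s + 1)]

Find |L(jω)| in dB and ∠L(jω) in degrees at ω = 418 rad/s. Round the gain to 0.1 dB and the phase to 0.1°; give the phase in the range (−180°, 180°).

At ω = 418 rad/s:
pole (1 + j418·0.2) = 1 + j83.6 → |·| ≈ 83.606, ∠ ≈ 89.31°
pole (1 + j418·0.0005) = 1 + j0.209 → |·| ≈ 1.0216, ∠ ≈ 11.80°
|L| = 0.002 · 1 / (83.606 · 1.0216) ≈ 2.3416e-05
Gain = 20 log₁₀(2.3416e-05) ≈ -92.61 dB
∠L = (0°) − (89.31° + 11.80°) = -101.11°

-92.6 dB, -101.1°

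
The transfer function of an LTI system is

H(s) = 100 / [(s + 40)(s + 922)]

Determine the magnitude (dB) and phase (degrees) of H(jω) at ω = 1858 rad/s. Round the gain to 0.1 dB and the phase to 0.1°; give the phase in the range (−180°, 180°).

At s = jω = j1858:
pole (s+40): 40 + j1858 → |·| = √(40²+1858²) = √3453764 ≈ 1858.4, ∠ = arctan(1858/40) ≈ 88.77°
pole (s+922): 922 + j1858 → |·| = √(922²+1858²) = √4302248 ≈ 2074.2, ∠ = arctan(1858/922) ≈ 63.61°
|H| = 100 / 3.8547e+06 ≈ 2.5942e-05
Gain = 20 log₁₀(2.5942e-05) ≈ -91.72 dB
∠H = 0.00° − 152.38° = -152.38°

-91.7 dB, -152.4°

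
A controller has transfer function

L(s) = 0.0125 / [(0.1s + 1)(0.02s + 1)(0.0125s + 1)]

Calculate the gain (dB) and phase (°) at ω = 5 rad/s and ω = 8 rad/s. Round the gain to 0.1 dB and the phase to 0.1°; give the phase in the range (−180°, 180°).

At ω = 5 rad/s:
pole (1 + j5·0.1) = 1 + j0.5 → |·| ≈ 1.118, ∠ ≈ 26.57°
pole (1 + j5·0.02) = 1 + j0.1 → |·| ≈ 1.005, ∠ ≈ 5.71°
pole (1 + j5·0.0125) = 1 + j0.0625 → |·| ≈ 1.002, ∠ ≈ 3.58°
|L| = 0.0125 · 1 / (1.118 · 1.005 · 1.002) ≈ 0.011103
Gain = 20 log₁₀(0.011103) ≈ -39.09 dB
∠L = (0°) − (26.57° + 5.71° + 3.58°) = -35.86°

At ω = 8 rad/s:
pole (1 + j8·0.1) = 1 + j0.8 → |·| ≈ 1.2806, ∠ ≈ 38.66°
pole (1 + j8·0.02) = 1 + j0.16 → |·| ≈ 1.0127, ∠ ≈ 9.09°
pole (1 + j8·0.0125) = 1 + j0.1 → |·| ≈ 1.005, ∠ ≈ 5.71°
|L| = 0.0125 · 1 / (1.2806 · 1.0127 · 1.005) ≈ 0.0095907
Gain = 20 log₁₀(0.0095907) ≈ -40.36 dB
∠L = (0°) − (38.66° + 9.09° + 5.71°) = -53.46°

ω = 5: -39.1 dB, -35.9°; ω = 8: -40.4 dB, -53.5°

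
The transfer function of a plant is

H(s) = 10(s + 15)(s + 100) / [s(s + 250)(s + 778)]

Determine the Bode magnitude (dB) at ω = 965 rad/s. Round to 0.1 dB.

At s = jω = j965:
zero (s+15): 15 + j965 → |·| = √(15²+965²) = √931450 ≈ 965.12, ∠ = arctan(965/15) ≈ 89.11°
zero (s+100): 100 + j965 → |·| = √(100²+965²) = √941225 ≈ 970.17, ∠ = arctan(965/100) ≈ 84.08°
pole (s+250): 250 + j965 → |·| = √(250²+965²) = √993725 ≈ 996.86, ∠ = arctan(965/250) ≈ 75.48°
pole (s+778): 778 + j965 → |·| = √(778²+965²) = √1536509 ≈ 1239.6, ∠ = arctan(965/778) ≈ 51.12°
pole at origin: |s| = 965, ∠ = 90.00° (in denominator)
|H| = 10 · 9.3633e+05 / 1.1925e+09 ≈ 0.0078518
Gain = 20 log₁₀(0.0078518) ≈ -42.10 dB

-42.1 dB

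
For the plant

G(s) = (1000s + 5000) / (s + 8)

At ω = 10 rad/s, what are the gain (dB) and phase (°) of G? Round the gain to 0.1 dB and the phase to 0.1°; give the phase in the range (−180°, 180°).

Substitute s = j10:
Numerator: 1000(j10) + 5000 = 5000 + j10000
Denominator: (j10) + 8 = 8 + j10
|N| = √(5000² + 10000²) ≈ 11180, ∠N ≈ 63.43°
|D| = √(8² + 10²) ≈ 12.806, ∠D ≈ 51.34°
|G| = 11180 / 12.806 ≈ 873.03
Gain = 20 log₁₀(873.03) ≈ 58.82 dB
∠G = 63.43° − 51.34° = 12.09°

58.8 dB, 12.1°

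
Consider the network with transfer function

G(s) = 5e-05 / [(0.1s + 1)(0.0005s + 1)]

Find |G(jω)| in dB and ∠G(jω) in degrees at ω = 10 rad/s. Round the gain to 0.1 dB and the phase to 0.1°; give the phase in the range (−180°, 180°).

At ω = 10 rad/s:
pole (1 + j10·0.1) = 1 + j1 → |·| ≈ 1.4142, ∠ ≈ 45.00°
pole (1 + j10·0.0005) = 1 + j0.005 → |·| ≈ 1, ∠ ≈ 0.29°
|G| = 5e-05 · 1 / (1.4142 · 1) ≈ 3.5356e-05
Gain = 20 log₁₀(3.5356e-05) ≈ -89.03 dB
∠G = (0°) − (45.00° + 0.29°) = -45.29°

-89.0 dB, -45.3°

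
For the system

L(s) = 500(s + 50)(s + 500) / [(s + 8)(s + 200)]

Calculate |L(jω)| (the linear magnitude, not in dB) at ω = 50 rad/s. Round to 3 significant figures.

1.70e+03

At s = jω = j50:
zero (s+50): 50 + j50 → |·| = √(50²+50²) = √5000 ≈ 70.711, ∠ = arctan(50/50) ≈ 45.00°
zero (s+500): 500 + j50 → |·| = √(500²+50²) = √252500 ≈ 502.49, ∠ = arctan(50/500) ≈ 5.71°
pole (s+8): 8 + j50 → |·| = √(8²+50²) = √2564 ≈ 50.636, ∠ = arctan(50/8) ≈ 80.91°
pole (s+200): 200 + j50 → |·| = √(200²+50²) = √42500 ≈ 206.16, ∠ = arctan(50/200) ≈ 14.04°
|L| = 500 · 35532 / 10439 ≈ 1701.9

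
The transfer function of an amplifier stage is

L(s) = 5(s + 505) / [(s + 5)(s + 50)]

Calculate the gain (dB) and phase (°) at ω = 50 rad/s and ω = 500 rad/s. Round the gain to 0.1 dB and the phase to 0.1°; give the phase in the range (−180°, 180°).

ω = 50: -2.9 dB, -123.6°; ω = 500: -37.0 dB, -129.0°

At s = jω = j50:
zero (s+505): 505 + j50 → |·| = √(505²+50²) = √257525 ≈ 507.47, ∠ = arctan(50/505) ≈ 5.65°
pole (s+5): 5 + j50 → |·| = √(5²+50²) = √2525 ≈ 50.249, ∠ = arctan(50/5) ≈ 84.29°
pole (s+50): 50 + j50 → |·| = √(50²+50²) = √5000 ≈ 70.711, ∠ = arctan(50/50) ≈ 45.00°
|L| = 5 · 507.47 / 3553.2 ≈ 0.7141
Gain = 20 log₁₀(0.7141) ≈ -2.92 dB
∠L = 5.65° − 129.29° = -123.64°

At s = jω = j500:
zero (s+505): 505 + j500 → |·| = √(505²+500²) = √505025 ≈ 710.65, ∠ = arctan(500/505) ≈ 44.71°
pole (s+5): 5 + j500 → |·| = √(5²+500²) = √250025 ≈ 500.02, ∠ = arctan(500/5) ≈ 89.43°
pole (s+50): 50 + j500 → |·| = √(50²+500²) = √252500 ≈ 502.49, ∠ = arctan(500/50) ≈ 84.29°
|L| = 5 · 710.65 / 2.5126e+05 ≈ 0.014142
Gain = 20 log₁₀(0.014142) ≈ -36.99 dB
∠L = 44.71° − 173.72° = -129.01°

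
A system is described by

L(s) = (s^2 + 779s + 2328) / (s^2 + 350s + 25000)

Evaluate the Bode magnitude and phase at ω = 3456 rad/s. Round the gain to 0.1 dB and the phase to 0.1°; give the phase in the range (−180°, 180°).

Substitute s = j3456:
Numerator: (j3456)^2 + 779(j3456) + 2328 = -11941608 + j2692224
Denominator: (j3456)^2 + 350(j3456) + 25000 = -11918936 + j1209600
|N| = √(11941608² + 2692224²) ≈ 1.2241e+07, ∠N ≈ 167.30°
|D| = √(11918936² + 1209600²) ≈ 1.198e+07, ∠D ≈ 174.21°
|L| = 1.2241e+07 / 1.198e+07 ≈ 1.0218
Gain = 20 log₁₀(1.0218) ≈ 0.19 dB
∠L = 167.30° − 174.21° = -6.91°

0.2 dB, -6.9°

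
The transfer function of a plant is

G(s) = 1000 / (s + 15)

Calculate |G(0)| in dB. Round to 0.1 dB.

G(0) = 1000 / (15) ≈ 66.667
20 log₁₀(66.667) ≈ 36.48 dB

36.5 dB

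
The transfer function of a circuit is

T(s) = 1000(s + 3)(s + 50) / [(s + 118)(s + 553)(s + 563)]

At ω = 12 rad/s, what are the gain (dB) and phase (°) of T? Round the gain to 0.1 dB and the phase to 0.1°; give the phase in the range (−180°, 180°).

-35.3 dB, 81.2°

At s = jω = j12:
zero (s+3): 3 + j12 → |·| = √(3²+12²) = √153 ≈ 12.369, ∠ = arctan(12/3) ≈ 75.96°
zero (s+50): 50 + j12 → |·| = √(50²+12²) = √2644 ≈ 51.42, ∠ = arctan(12/50) ≈ 13.50°
pole (s+118): 118 + j12 → |·| = √(118²+12²) = √14068 ≈ 118.61, ∠ = arctan(12/118) ≈ 5.81°
pole (s+553): 553 + j12 → |·| = √(553²+12²) = √305953 ≈ 553.13, ∠ = arctan(12/553) ≈ 1.24°
pole (s+563): 563 + j12 → |·| = √(563²+12²) = √317113 ≈ 563.13, ∠ = arctan(12/563) ≈ 1.22°
|T| = 1000 · 636.01 / 3.6945e+07 ≈ 0.017215
Gain = 20 log₁₀(0.017215) ≈ -35.28 dB
∠T = 89.46° − 8.27° = 81.19°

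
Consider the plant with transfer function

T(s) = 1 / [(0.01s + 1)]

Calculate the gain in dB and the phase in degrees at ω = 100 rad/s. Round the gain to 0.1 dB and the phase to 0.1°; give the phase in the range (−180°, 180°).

At ω = 100 rad/s:
pole (1 + j100·0.01) = 1 + j1 → |·| ≈ 1.4142, ∠ ≈ 45.00°
|T| = 1 · 1 / (1.4142) ≈ 0.70711
Gain = 20 log₁₀(0.70711) ≈ -3.01 dB
∠T = (0°) − (45.00°) = -45.00°

-3.0 dB, -45.0°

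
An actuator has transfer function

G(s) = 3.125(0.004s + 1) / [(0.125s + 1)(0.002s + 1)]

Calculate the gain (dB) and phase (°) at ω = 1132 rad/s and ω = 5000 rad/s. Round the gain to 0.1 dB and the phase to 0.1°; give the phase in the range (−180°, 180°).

At ω = 1132 rad/s:
zero (1 + j1132·0.004) = 1 + j4.528 → |·| ≈ 4.6371, ∠ ≈ 77.55°
pole (1 + j1132·0.125) = 1 + j141.5 → |·| ≈ 141.5, ∠ ≈ 89.60°
pole (1 + j1132·0.002) = 1 + j2.264 → |·| ≈ 2.475, ∠ ≈ 66.17°
|G| = 3.125 · 4.6371 / (141.5 · 2.475) ≈ 0.041378
Gain = 20 log₁₀(0.041378) ≈ -27.66 dB
∠G = (77.55°) − (89.60° + 66.17°) = -78.22°

At ω = 5000 rad/s:
zero (1 + j5000·0.004) = 1 + j20 → |·| ≈ 20.025, ∠ ≈ 87.14°
pole (1 + j5000·0.125) = 1 + j625 → |·| ≈ 625, ∠ ≈ 89.91°
pole (1 + j5000·0.002) = 1 + j10 → |·| ≈ 10.05, ∠ ≈ 84.29°
|G| = 3.125 · 20.025 / (625 · 10.05) ≈ 0.0099627
Gain = 20 log₁₀(0.0099627) ≈ -40.03 dB
∠G = (87.14°) − (89.91° + 84.29°) = -87.06°

ω = 1132: -27.7 dB, -78.2°; ω = 5000: -40.0 dB, -87.1°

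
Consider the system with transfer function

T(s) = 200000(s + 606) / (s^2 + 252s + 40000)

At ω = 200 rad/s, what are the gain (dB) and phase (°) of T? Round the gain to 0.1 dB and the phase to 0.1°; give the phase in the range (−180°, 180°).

68.1 dB, -71.7°

At s = jω = j200:
zero (s+606): 606 + j200 → |·| = √(606²+200²) = √407236 ≈ 638.15, ∠ = arctan(200/606) ≈ 18.26°
quadratic: (j200)² + 252·j200 + 40000 = 0 + j50400 → |·| ≈ 50400, ∠ ≈ 90.00°
|T| = 200000 · 638.15 / 50400 ≈ 2532.3
Gain = 20 log₁₀(2532.3) ≈ 68.07 dB
∠T = 18.26° − 90.00° = -71.74°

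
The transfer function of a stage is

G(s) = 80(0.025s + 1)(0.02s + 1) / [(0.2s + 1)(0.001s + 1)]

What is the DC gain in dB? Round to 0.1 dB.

G(0) = 80 · 1 / 1 = 80
20 log₁₀(80) ≈ 38.06 dB

38.1 dB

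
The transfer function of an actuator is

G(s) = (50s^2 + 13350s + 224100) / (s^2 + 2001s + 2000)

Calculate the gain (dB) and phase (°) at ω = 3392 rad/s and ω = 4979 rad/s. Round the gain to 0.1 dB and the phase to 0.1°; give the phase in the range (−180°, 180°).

Substitute s = j3392:
Numerator: 50(j3392)^2 + 13350(j3392) + 224100 = -575059100 + j45283200
Denominator: (j3392)^2 + 2001(j3392) + 2000 = -11503664 + j6787392
|N| = √(575059100² + 45283200²) ≈ 5.7684e+08, ∠N ≈ 175.50°
|D| = √(11503664² + 6787392²) ≈ 1.3357e+07, ∠D ≈ 149.46°
|G| = 5.7684e+08 / 1.3357e+07 ≈ 43.186
Gain = 20 log₁₀(43.186) ≈ 32.71 dB
∠G = 175.50° − 149.46° = 26.04°

Substitute s = j4979:
Numerator: 50(j4979)^2 + 13350(j4979) + 224100 = -1239297950 + j66469650
Denominator: (j4979)^2 + 2001(j4979) + 2000 = -24788441 + j9962979
|N| = √(1239297950² + 66469650²) ≈ 1.2411e+09, ∠N ≈ 176.93°
|D| = √(24788441² + 9962979²) ≈ 2.6716e+07, ∠D ≈ 158.10°
|G| = 1.2411e+09 / 2.6716e+07 ≈ 46.455
Gain = 20 log₁₀(46.455) ≈ 33.34 dB
∠G = 176.93° − 158.10° = 18.83°

ω = 3392: 32.7 dB, 26.0°; ω = 4979: 33.3 dB, 18.8°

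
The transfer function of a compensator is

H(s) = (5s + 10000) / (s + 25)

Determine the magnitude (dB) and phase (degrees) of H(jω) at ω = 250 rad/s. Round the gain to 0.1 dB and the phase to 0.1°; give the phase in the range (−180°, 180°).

Substitute s = j250:
Numerator: 5(j250) + 10000 = 10000 + j1250
Denominator: (j250) + 25 = 25 + j250
|N| = √(10000² + 1250²) ≈ 10078, ∠N ≈ 7.13°
|D| = √(25² + 250²) ≈ 251.25, ∠D ≈ 84.29°
|H| = 10078 / 251.25 ≈ 40.111
Gain = 20 log₁₀(40.111) ≈ 32.07 dB
∠H = 7.13° − 84.29° = -77.16°

32.1 dB, -77.2°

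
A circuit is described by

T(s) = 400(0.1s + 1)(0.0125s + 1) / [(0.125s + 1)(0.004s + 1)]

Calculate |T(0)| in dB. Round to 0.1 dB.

52.0 dB

T(0) = 400 · 1 / 1 = 400
20 log₁₀(400) ≈ 52.04 dB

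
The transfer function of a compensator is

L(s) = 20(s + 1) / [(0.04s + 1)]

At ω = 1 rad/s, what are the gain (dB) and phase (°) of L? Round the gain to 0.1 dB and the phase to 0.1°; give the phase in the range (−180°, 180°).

At ω = 1 rad/s:
zero (1 + j1·1) = 1 + j1 → |·| ≈ 1.4142, ∠ ≈ 45.00°
pole (1 + j1·0.04) = 1 + j0.04 → |·| ≈ 1.0008, ∠ ≈ 2.29°
|L| = 20 · 1.4142 / (1.0008) ≈ 28.261
Gain = 20 log₁₀(28.261) ≈ 29.02 dB
∠L = (45.00°) − (2.29°) = 42.71°

29.0 dB, 42.7°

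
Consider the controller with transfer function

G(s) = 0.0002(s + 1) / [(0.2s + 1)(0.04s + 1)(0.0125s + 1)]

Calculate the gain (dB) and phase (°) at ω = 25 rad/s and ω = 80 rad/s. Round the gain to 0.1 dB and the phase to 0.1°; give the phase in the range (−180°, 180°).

ω = 25: -63.6 dB, -53.3°; ω = 80: -73.5 dB, -114.8°

At ω = 25 rad/s:
zero (1 + j25·1) = 1 + j25 → |·| ≈ 25.02, ∠ ≈ 87.71°
pole (1 + j25·0.2) = 1 + j5 → |·| ≈ 5.099, ∠ ≈ 78.69°
pole (1 + j25·0.04) = 1 + j1 → |·| ≈ 1.4142, ∠ ≈ 45.00°
pole (1 + j25·0.0125) = 1 + j0.3125 → |·| ≈ 1.0477, ∠ ≈ 17.35°
|G| = 0.0002 · 25.02 / (5.099 · 1.4142 · 1.0477) ≈ 0.00066235
Gain = 20 log₁₀(0.00066235) ≈ -63.58 dB
∠G = (87.71°) − (78.69° + 45.00° + 17.35°) = -53.33°

At ω = 80 rad/s:
zero (1 + j80·1) = 1 + j80 → |·| ≈ 80.006, ∠ ≈ 89.28°
pole (1 + j80·0.2) = 1 + j16 → |·| ≈ 16.031, ∠ ≈ 86.42°
pole (1 + j80·0.04) = 1 + j3.2 → |·| ≈ 3.3526, ∠ ≈ 72.65°
pole (1 + j80·0.0125) = 1 + j1 → |·| ≈ 1.4142, ∠ ≈ 45.00°
|G| = 0.0002 · 80.006 / (16.031 · 3.3526 · 1.4142) ≈ 0.00021052
Gain = 20 log₁₀(0.00021052) ≈ -73.53 dB
∠G = (89.28°) − (86.42° + 72.65° + 45.00°) = -114.79°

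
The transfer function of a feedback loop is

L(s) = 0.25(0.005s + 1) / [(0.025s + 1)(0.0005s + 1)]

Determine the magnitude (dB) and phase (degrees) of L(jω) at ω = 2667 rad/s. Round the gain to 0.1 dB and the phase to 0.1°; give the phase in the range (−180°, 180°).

-30.4 dB, -56.6°

At ω = 2667 rad/s:
zero (1 + j2667·0.005) = 1 + j13.335 → |·| ≈ 13.372, ∠ ≈ 85.71°
pole (1 + j2667·0.025) = 1 + j66.675 → |·| ≈ 66.682, ∠ ≈ 89.14°
pole (1 + j2667·0.0005) = 1 + j1.3335 → |·| ≈ 1.6668, ∠ ≈ 53.13°
|L| = 0.25 · 13.372 / (66.682 · 1.6668) ≈ 0.030078
Gain = 20 log₁₀(0.030078) ≈ -30.44 dB
∠L = (85.71°) − (89.14° + 53.13°) = -56.56°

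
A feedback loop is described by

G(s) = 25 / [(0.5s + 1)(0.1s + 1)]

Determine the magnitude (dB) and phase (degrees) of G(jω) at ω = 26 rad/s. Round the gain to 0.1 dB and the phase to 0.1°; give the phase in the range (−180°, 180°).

-3.2 dB, -154.6°

At ω = 26 rad/s:
pole (1 + j26·0.5) = 1 + j13 → |·| ≈ 13.038, ∠ ≈ 85.60°
pole (1 + j26·0.1) = 1 + j2.6 → |·| ≈ 2.7857, ∠ ≈ 68.96°
|G| = 25 · 1 / (13.038 · 2.7857) ≈ 0.68833
Gain = 20 log₁₀(0.68833) ≈ -3.24 dB
∠G = (0°) − (85.60° + 68.96°) = -154.56°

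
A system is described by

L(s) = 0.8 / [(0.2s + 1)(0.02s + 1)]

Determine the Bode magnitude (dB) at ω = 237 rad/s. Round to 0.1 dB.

-49.2 dB

At ω = 237 rad/s:
pole (1 + j237·0.2) = 1 + j47.4 → |·| ≈ 47.411, ∠ ≈ 88.79°
pole (1 + j237·0.02) = 1 + j4.74 → |·| ≈ 4.8443, ∠ ≈ 78.09°
|L| = 0.8 · 1 / (47.411 · 4.8443) ≈ 0.0034832
Gain = 20 log₁₀(0.0034832) ≈ -49.16 dB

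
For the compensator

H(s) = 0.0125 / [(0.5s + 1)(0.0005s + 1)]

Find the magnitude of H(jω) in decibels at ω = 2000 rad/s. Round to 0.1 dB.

At ω = 2000 rad/s:
pole (1 + j2000·0.5) = 1 + j1000 → |·| ≈ 1000, ∠ ≈ 89.94°
pole (1 + j2000·0.0005) = 1 + j1 → |·| ≈ 1.4142, ∠ ≈ 45.00°
|H| = 0.0125 · 1 / (1000 · 1.4142) ≈ 8.8389e-06
Gain = 20 log₁₀(8.8389e-06) ≈ -101.07 dB

-101.1 dB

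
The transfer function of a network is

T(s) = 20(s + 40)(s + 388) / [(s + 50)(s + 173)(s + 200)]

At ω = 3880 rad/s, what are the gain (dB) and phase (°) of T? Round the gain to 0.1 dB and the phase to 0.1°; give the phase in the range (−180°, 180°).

At s = jω = j3880:
zero (s+40): 40 + j3880 → |·| = √(40²+3880²) = √15056000 ≈ 3880.2, ∠ = arctan(3880/40) ≈ 89.41°
zero (s+388): 388 + j3880 → |·| = √(388²+3880²) = √15204944 ≈ 3899.4, ∠ = arctan(3880/388) ≈ 84.29°
pole (s+50): 50 + j3880 → |·| = √(50²+3880²) = √15056900 ≈ 3880.3, ∠ = arctan(3880/50) ≈ 89.26°
pole (s+173): 173 + j3880 → |·| = √(173²+3880²) = √15084329 ≈ 3883.9, ∠ = arctan(3880/173) ≈ 87.45°
pole (s+200): 200 + j3880 → |·| = √(200²+3880²) = √15094400 ≈ 3885.2, ∠ = arctan(3880/200) ≈ 87.05°
|T| = 20 · 1.513e+07 / 5.8553e+10 ≈ 0.005168
Gain = 20 log₁₀(0.005168) ≈ -45.73 dB
∠T = 173.70° − 263.76° = -90.06°

-45.7 dB, -90.1°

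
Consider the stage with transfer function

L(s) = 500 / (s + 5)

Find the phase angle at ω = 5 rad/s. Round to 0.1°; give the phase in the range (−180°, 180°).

-45.0°

At s = jω = j5:
pole (s+5): 5 + j5 → |·| = √(5²+5²) = √50 ≈ 7.0711, ∠ = arctan(5/5) ≈ 45.00°
∠L = 0.00° − 45.00° = -45.00°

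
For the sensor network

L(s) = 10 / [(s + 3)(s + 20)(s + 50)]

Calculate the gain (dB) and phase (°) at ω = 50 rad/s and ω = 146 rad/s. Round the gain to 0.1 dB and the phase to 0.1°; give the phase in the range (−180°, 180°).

ω = 50: -85.6 dB, 160.2°; ω = 146: -110.4 dB, 117.9°

At s = jω = j50:
pole (s+3): 3 + j50 → |·| = √(3²+50²) = √2509 ≈ 50.09, ∠ = arctan(50/3) ≈ 86.57°
pole (s+20): 20 + j50 → |·| = √(20²+50²) = √2900 ≈ 53.852, ∠ = arctan(50/20) ≈ 68.20°
pole (s+50): 50 + j50 → |·| = √(50²+50²) = √5000 ≈ 70.711, ∠ = arctan(50/50) ≈ 45.00°
|L| = 10 / 1.9074e+05 ≈ 5.2427e-05
Gain = 20 log₁₀(5.2427e-05) ≈ -85.61 dB
∠L = 0.00° − 199.77° = -199.77° ≡ 160.23° (principal value)

At s = jω = j146:
pole (s+3): 3 + j146 → |·| = √(3²+146²) = √21325 ≈ 146.03, ∠ = arctan(146/3) ≈ 88.82°
pole (s+20): 20 + j146 → |·| = √(20²+146²) = √21716 ≈ 147.36, ∠ = arctan(146/20) ≈ 82.20°
pole (s+50): 50 + j146 → |·| = √(50²+146²) = √23816 ≈ 154.32, ∠ = arctan(146/50) ≈ 71.10°
|L| = 10 / 3.3208e+06 ≈ 3.0113e-06
Gain = 20 log₁₀(3.0113e-06) ≈ -110.42 dB
∠L = 0.00° − 242.12° = -242.12° ≡ 117.88° (principal value)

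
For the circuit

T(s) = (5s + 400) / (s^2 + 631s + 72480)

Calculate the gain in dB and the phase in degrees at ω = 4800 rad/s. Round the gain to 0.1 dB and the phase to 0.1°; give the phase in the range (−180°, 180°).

Substitute s = j4800:
Numerator: 5(j4800) + 400 = 400 + j24000
Denominator: (j4800)^2 + 631(j4800) + 72480 = -22967520 + j3028800
|N| = √(400² + 24000²) ≈ 24003, ∠N ≈ 89.05°
|D| = √(22967520² + 3028800²) ≈ 2.3166e+07, ∠D ≈ 172.49°
|T| = 24003 / 2.3166e+07 ≈ 0.0010361
Gain = 20 log₁₀(0.0010361) ≈ -59.69 dB
∠T = 89.05° − 172.49° = -83.44°

-59.7 dB, -83.4°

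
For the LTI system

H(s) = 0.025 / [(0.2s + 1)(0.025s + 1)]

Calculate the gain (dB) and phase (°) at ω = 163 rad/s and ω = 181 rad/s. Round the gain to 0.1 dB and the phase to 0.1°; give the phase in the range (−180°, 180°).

ω = 163: -74.8 dB, -164.5°; ω = 181: -76.5 dB, -166.0°

At ω = 163 rad/s:
pole (1 + j163·0.2) = 1 + j32.6 → |·| ≈ 32.615, ∠ ≈ 88.24°
pole (1 + j163·0.025) = 1 + j4.075 → |·| ≈ 4.1959, ∠ ≈ 76.21°
|H| = 0.025 · 1 / (32.615 · 4.1959) ≈ 0.00018268
Gain = 20 log₁₀(0.00018268) ≈ -74.77 dB
∠H = (0°) − (88.24° + 76.21°) = -164.45°

At ω = 181 rad/s:
pole (1 + j181·0.2) = 1 + j36.2 → |·| ≈ 36.214, ∠ ≈ 88.42°
pole (1 + j181·0.025) = 1 + j4.525 → |·| ≈ 4.6342, ∠ ≈ 77.54°
|H| = 0.025 · 1 / (36.214 · 4.6342) ≈ 0.00014897
Gain = 20 log₁₀(0.00014897) ≈ -76.54 dB
∠H = (0°) − (88.42° + 77.54°) = -165.96°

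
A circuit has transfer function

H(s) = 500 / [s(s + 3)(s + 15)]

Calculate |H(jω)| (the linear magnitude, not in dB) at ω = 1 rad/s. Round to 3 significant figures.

At s = jω = j1:
pole (s+3): 3 + j1 → |·| = √(3²+1²) = √10 ≈ 3.1623, ∠ = arctan(1/3) ≈ 18.43°
pole (s+15): 15 + j1 → |·| = √(15²+1²) = √226 ≈ 15.033, ∠ = arctan(1/15) ≈ 3.81°
pole at origin: |s| = 1, ∠ = 90.00° (in denominator)
|H| = 500 / 47.539 ≈ 10.518

10.5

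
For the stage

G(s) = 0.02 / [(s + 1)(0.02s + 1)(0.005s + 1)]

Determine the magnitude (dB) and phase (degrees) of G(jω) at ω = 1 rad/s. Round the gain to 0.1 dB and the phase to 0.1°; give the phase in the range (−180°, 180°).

At ω = 1 rad/s:
pole (1 + j1·1) = 1 + j1 → |·| ≈ 1.4142, ∠ ≈ 45.00°
pole (1 + j1·0.02) = 1 + j0.02 → |·| ≈ 1.0002, ∠ ≈ 1.15°
pole (1 + j1·0.005) = 1 + j0.005 → |·| ≈ 1, ∠ ≈ 0.29°
|G| = 0.02 · 1 / (1.4142 · 1.0002 · 1) ≈ 0.014139
Gain = 20 log₁₀(0.014139) ≈ -36.99 dB
∠G = (0°) − (45.00° + 1.15° + 0.29°) = -46.44°

-37.0 dB, -46.4°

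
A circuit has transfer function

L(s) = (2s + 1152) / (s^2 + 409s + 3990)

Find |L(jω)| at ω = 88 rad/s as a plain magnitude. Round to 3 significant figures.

Substitute s = j88:
Numerator: 2(j88) + 1152 = 1152 + j176
Denominator: (j88)^2 + 409(j88) + 3990 = -3754 + j35992
|N| = √(1152² + 176²) ≈ 1165.4, ∠N ≈ 8.69°
|D| = √(3754² + 35992²) ≈ 36187, ∠D ≈ 95.95°
|L| = 1165.4 / 36187 ≈ 0.032205

0.0322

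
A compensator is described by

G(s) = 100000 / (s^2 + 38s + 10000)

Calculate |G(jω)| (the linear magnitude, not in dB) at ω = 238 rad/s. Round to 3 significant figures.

At s = jω = j238:
quadratic: (j238)² + 38·j238 + 10000 = -46644 + j9044 → |·| ≈ 47513, ∠ ≈ 169.03°
|G| = 100000 / 47513 ≈ 2.1047

2.10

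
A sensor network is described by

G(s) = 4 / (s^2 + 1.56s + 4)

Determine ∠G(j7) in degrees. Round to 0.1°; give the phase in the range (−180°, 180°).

At s = jω = j7:
quadratic: (j7)² + 1.56·j7 + 4 = -45 + j10.92 → |·| ≈ 46.306, ∠ ≈ 166.36°
∠G = 0.00° − 166.36° = -166.36°

-166.4°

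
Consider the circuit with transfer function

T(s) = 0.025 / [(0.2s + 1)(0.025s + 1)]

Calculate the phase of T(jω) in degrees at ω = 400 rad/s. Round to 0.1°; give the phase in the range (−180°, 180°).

At ω = 400 rad/s:
pole (1 + j400·0.2) = 1 + j80 → |·| ≈ 80.006, ∠ ≈ 89.28°
pole (1 + j400·0.025) = 1 + j10 → |·| ≈ 10.05, ∠ ≈ 84.29°
∠T = (0°) − (89.28° + 84.29°) = -173.57°

-173.6°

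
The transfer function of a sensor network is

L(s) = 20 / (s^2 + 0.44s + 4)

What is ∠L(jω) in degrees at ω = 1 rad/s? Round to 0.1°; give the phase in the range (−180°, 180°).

-8.3°

At s = jω = j1:
quadratic: (j1)² + 0.44·j1 + 4 = 3 + j0.44 → |·| ≈ 3.0321, ∠ ≈ 8.34°
∠L = 0.00° − 8.34° = -8.34°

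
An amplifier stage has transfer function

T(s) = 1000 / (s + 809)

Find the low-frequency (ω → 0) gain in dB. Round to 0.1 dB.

T(0) = 1000 / (809) ≈ 1.2361
20 log₁₀(1.2361) ≈ 1.84 dB

1.8 dB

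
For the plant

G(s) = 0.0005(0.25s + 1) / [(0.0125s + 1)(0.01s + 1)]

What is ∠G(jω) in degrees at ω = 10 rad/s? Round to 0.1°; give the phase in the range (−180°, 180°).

At ω = 10 rad/s:
zero (1 + j10·0.25) = 1 + j2.5 → |·| ≈ 2.6926, ∠ ≈ 68.20°
pole (1 + j10·0.0125) = 1 + j0.125 → |·| ≈ 1.0078, ∠ ≈ 7.13°
pole (1 + j10·0.01) = 1 + j0.1 → |·| ≈ 1.005, ∠ ≈ 5.71°
∠G = (68.20°) − (7.13° + 5.71°) = 55.36°

55.4°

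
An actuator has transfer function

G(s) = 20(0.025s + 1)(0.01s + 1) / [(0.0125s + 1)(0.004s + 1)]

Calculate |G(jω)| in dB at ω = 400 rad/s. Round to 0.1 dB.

38.7 dB

At ω = 400 rad/s:
zero (1 + j400·0.025) = 1 + j10 → |·| ≈ 10.05, ∠ ≈ 84.29°
zero (1 + j400·0.01) = 1 + j4 → |·| ≈ 4.1231, ∠ ≈ 75.96°
pole (1 + j400·0.0125) = 1 + j5 → |·| ≈ 5.099, ∠ ≈ 78.69°
pole (1 + j400·0.004) = 1 + j1.6 → |·| ≈ 1.8868, ∠ ≈ 57.99°
|G| = 20 · 10.05 · 4.1231 / (5.099 · 1.8868) ≈ 86.141
Gain = 20 log₁₀(86.141) ≈ 38.70 dB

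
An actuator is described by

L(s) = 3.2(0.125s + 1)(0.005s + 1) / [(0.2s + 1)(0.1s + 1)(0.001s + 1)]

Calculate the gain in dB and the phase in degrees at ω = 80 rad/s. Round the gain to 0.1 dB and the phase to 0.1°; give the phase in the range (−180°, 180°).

-11.5 dB, -67.8°

At ω = 80 rad/s:
zero (1 + j80·0.125) = 1 + j10 → |·| ≈ 10.05, ∠ ≈ 84.29°
zero (1 + j80·0.005) = 1 + j0.4 → |·| ≈ 1.077, ∠ ≈ 21.80°
pole (1 + j80·0.2) = 1 + j16 → |·| ≈ 16.031, ∠ ≈ 86.42°
pole (1 + j80·0.1) = 1 + j8 → |·| ≈ 8.0623, ∠ ≈ 82.87°
pole (1 + j80·0.001) = 1 + j0.08 → |·| ≈ 1.0032, ∠ ≈ 4.57°
|L| = 3.2 · 10.05 · 1.077 / (16.031 · 8.0623 · 1.0032) ≈ 0.26713
Gain = 20 log₁₀(0.26713) ≈ -11.47 dB
∠L = (84.29° + 21.80°) − (86.42° + 82.87° + 4.57°) = -67.77°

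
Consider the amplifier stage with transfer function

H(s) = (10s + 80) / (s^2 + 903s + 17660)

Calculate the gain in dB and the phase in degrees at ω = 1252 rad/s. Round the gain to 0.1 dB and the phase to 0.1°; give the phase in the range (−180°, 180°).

-43.7 dB, -54.3°

Substitute s = j1252:
Numerator: 10(j1252) + 80 = 80 + j12520
Denominator: (j1252)^2 + 903(j1252) + 17660 = -1549844 + j1130556
|N| = √(80² + 12520²) ≈ 12520, ∠N ≈ 89.63°
|D| = √(1549844² + 1130556²) ≈ 1.9184e+06, ∠D ≈ 143.89°
|H| = 12520 / 1.9184e+06 ≈ 0.0065263
Gain = 20 log₁₀(0.0065263) ≈ -43.71 dB
∠H = 89.63° − 143.89° = -54.26°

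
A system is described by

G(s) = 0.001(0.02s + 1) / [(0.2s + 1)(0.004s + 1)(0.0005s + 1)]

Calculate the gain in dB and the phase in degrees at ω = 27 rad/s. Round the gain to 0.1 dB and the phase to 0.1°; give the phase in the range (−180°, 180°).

At ω = 27 rad/s:
zero (1 + j27·0.02) = 1 + j0.54 → |·| ≈ 1.1365, ∠ ≈ 28.37°
pole (1 + j27·0.2) = 1 + j5.4 → |·| ≈ 5.4918, ∠ ≈ 79.51°
pole (1 + j27·0.004) = 1 + j0.108 → |·| ≈ 1.0058, ∠ ≈ 6.16°
pole (1 + j27·0.0005) = 1 + j0.0135 → |·| ≈ 1.0001, ∠ ≈ 0.77°
|G| = 0.001 · 1.1365 / (5.4918 · 1.0058 · 1.0001) ≈ 0.00020573
Gain = 20 log₁₀(0.00020573) ≈ -73.73 dB
∠G = (28.37°) − (79.51° + 6.16° + 0.77°) = -58.07°

-73.7 dB, -58.1°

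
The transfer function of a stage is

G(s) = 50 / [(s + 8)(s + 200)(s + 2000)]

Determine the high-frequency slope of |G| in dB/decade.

Each pole contributes −20 dB/decade at high frequency; each zero contributes +20 dB/decade.
Net: 0 zero(s) − 3 pole(s) → -60 dB/decade.

-60 dB/decade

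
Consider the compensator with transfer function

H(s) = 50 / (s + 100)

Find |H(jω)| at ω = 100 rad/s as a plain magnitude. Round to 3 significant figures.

At s = jω = j100:
pole (s+100): 100 + j100 → |·| = √(100²+100²) = √20000 ≈ 141.42, ∠ = arctan(100/100) ≈ 45.00°
|H| = 50 / 141.42 ≈ 0.35356

0.354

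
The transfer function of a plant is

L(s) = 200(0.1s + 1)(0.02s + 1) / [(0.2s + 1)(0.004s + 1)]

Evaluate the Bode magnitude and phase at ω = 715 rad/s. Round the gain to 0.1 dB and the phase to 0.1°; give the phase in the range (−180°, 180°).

53.5 dB, 14.9°

At ω = 715 rad/s:
zero (1 + j715·0.1) = 1 + j71.5 → |·| ≈ 71.507, ∠ ≈ 89.20°
zero (1 + j715·0.02) = 1 + j14.3 → |·| ≈ 14.335, ∠ ≈ 86.00°
pole (1 + j715·0.2) = 1 + j143 → |·| ≈ 143, ∠ ≈ 89.60°
pole (1 + j715·0.004) = 1 + j2.86 → |·| ≈ 3.0298, ∠ ≈ 70.73°
|L| = 200 · 71.507 · 14.335 / (143 · 3.0298) ≈ 473.18
Gain = 20 log₁₀(473.18) ≈ 53.50 dB
∠L = (89.20° + 86.00°) − (89.60° + 70.73°) = 14.87°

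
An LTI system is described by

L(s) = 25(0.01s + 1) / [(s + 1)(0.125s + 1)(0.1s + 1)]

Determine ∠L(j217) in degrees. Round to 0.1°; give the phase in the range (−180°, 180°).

160.3°

At ω = 217 rad/s:
zero (1 + j217·0.01) = 1 + j2.17 → |·| ≈ 2.3893, ∠ ≈ 65.26°
pole (1 + j217·1) = 1 + j217 → |·| ≈ 217, ∠ ≈ 89.74°
pole (1 + j217·0.125) = 1 + j27.125 → |·| ≈ 27.143, ∠ ≈ 87.89°
pole (1 + j217·0.1) = 1 + j21.7 → |·| ≈ 21.723, ∠ ≈ 87.36°
∠L = (65.26°) − (89.74° + 87.89° + 87.36°) = -199.73° ≡ 160.27° (principal value)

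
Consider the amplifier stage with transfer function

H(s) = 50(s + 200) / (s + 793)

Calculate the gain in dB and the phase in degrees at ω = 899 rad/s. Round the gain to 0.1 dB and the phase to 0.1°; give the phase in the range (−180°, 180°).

At s = jω = j899:
zero (s+200): 200 + j899 → |·| = √(200²+899²) = √848201 ≈ 920.98, ∠ = arctan(899/200) ≈ 77.46°
pole (s+793): 793 + j899 → |·| = √(793²+899²) = √1437050 ≈ 1198.8, ∠ = arctan(899/793) ≈ 48.58°
|H| = 50 · 920.98 / 1198.8 ≈ 38.413
Gain = 20 log₁₀(38.413) ≈ 31.69 dB
∠H = 77.46° − 48.58° = 28.88°

31.7 dB, 28.9°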